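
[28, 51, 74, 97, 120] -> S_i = 28 + 23*i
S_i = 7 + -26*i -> [7, -19, -45, -71, -97]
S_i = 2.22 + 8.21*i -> [2.22, 10.43, 18.64, 26.85, 35.06]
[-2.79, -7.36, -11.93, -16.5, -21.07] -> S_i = -2.79 + -4.57*i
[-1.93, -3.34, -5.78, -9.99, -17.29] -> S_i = -1.93*1.73^i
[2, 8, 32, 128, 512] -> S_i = 2*4^i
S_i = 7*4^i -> [7, 28, 112, 448, 1792]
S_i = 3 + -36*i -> [3, -33, -69, -105, -141]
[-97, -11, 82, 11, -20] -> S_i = Random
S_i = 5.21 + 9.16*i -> [5.21, 14.37, 23.53, 32.69, 41.85]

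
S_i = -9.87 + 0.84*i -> [-9.87, -9.03, -8.19, -7.35, -6.51]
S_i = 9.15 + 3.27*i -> [9.15, 12.42, 15.69, 18.96, 22.23]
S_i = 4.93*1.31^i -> [4.93, 6.46, 8.46, 11.08, 14.52]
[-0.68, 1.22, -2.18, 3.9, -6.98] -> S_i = -0.68*(-1.79)^i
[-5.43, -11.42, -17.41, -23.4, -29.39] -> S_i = -5.43 + -5.99*i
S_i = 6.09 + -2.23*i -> [6.09, 3.86, 1.63, -0.6, -2.83]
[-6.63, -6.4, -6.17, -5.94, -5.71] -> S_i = -6.63 + 0.23*i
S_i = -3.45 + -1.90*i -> [-3.45, -5.35, -7.25, -9.15, -11.05]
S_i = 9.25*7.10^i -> [9.25, 65.68, 466.29, 3310.68, 23505.8]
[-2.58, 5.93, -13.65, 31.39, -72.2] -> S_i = -2.58*(-2.30)^i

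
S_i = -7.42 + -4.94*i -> [-7.42, -12.36, -17.3, -22.24, -27.18]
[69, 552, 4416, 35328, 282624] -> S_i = 69*8^i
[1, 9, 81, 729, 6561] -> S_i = 1*9^i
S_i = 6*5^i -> [6, 30, 150, 750, 3750]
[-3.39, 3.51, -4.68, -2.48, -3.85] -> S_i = Random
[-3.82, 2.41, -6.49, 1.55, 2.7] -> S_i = Random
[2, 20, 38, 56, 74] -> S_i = 2 + 18*i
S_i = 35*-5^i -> [35, -175, 875, -4375, 21875]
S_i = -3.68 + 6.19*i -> [-3.68, 2.51, 8.7, 14.89, 21.08]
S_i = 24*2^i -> [24, 48, 96, 192, 384]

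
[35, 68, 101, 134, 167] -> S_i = 35 + 33*i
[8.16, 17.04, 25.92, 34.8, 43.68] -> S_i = 8.16 + 8.88*i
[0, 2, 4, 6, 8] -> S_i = 0 + 2*i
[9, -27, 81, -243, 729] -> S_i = 9*-3^i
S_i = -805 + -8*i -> [-805, -813, -821, -829, -837]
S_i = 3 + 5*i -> [3, 8, 13, 18, 23]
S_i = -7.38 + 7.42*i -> [-7.38, 0.04, 7.46, 14.88, 22.3]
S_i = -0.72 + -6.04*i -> [-0.72, -6.76, -12.8, -18.84, -24.88]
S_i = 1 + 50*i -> [1, 51, 101, 151, 201]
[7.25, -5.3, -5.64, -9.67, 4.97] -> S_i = Random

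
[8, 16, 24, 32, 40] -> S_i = 8 + 8*i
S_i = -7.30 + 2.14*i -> [-7.3, -5.16, -3.02, -0.88, 1.26]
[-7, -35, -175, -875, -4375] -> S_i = -7*5^i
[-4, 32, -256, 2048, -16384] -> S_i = -4*-8^i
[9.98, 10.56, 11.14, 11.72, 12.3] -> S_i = 9.98 + 0.58*i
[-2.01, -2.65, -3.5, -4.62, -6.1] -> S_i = -2.01*1.32^i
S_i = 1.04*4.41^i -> [1.04, 4.59, 20.23, 89.2, 393.36]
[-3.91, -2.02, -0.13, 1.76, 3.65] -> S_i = -3.91 + 1.89*i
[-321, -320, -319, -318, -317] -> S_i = -321 + 1*i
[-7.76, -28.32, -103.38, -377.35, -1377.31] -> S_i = -7.76*3.65^i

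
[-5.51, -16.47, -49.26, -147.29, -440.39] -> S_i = -5.51*2.99^i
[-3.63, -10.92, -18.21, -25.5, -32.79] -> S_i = -3.63 + -7.29*i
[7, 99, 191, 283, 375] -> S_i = 7 + 92*i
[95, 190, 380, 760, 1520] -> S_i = 95*2^i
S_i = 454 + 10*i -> [454, 464, 474, 484, 494]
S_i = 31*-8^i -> [31, -248, 1984, -15872, 126976]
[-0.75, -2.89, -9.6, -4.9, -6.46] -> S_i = Random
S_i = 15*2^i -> [15, 30, 60, 120, 240]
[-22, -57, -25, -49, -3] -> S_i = Random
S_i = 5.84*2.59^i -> [5.84, 15.13, 39.18, 101.46, 262.79]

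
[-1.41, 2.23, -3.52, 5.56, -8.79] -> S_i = -1.41*(-1.58)^i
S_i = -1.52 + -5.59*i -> [-1.52, -7.11, -12.7, -18.29, -23.88]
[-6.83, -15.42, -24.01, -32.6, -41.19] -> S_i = -6.83 + -8.59*i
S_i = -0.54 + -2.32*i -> [-0.54, -2.86, -5.18, -7.5, -9.82]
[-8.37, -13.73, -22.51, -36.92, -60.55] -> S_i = -8.37*1.64^i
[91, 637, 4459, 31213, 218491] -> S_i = 91*7^i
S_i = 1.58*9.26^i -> [1.58, 14.63, 135.48, 1254.56, 11617.19]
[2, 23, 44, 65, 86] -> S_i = 2 + 21*i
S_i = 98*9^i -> [98, 882, 7938, 71442, 642978]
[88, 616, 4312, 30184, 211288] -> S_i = 88*7^i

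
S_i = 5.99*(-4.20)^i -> [5.99, -25.16, 105.66, -443.79, 1863.91]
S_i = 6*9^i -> [6, 54, 486, 4374, 39366]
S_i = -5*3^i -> [-5, -15, -45, -135, -405]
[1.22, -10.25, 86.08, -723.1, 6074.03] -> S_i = 1.22*(-8.40)^i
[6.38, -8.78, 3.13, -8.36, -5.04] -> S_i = Random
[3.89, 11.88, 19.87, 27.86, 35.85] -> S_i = 3.89 + 7.99*i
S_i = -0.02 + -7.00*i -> [-0.02, -7.02, -14.02, -21.02, -28.02]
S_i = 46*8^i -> [46, 368, 2944, 23552, 188416]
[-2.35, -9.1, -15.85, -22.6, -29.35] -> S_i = -2.35 + -6.75*i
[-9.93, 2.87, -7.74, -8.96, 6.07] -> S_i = Random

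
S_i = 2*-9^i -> [2, -18, 162, -1458, 13122]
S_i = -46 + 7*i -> [-46, -39, -32, -25, -18]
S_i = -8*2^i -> [-8, -16, -32, -64, -128]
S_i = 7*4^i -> [7, 28, 112, 448, 1792]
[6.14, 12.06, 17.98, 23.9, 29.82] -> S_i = 6.14 + 5.92*i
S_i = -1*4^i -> [-1, -4, -16, -64, -256]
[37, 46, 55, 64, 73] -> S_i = 37 + 9*i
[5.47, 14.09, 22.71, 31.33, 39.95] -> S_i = 5.47 + 8.62*i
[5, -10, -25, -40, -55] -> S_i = 5 + -15*i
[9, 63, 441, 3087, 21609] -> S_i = 9*7^i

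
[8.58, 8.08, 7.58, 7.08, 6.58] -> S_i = 8.58 + -0.50*i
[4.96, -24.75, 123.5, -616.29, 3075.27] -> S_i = 4.96*(-4.99)^i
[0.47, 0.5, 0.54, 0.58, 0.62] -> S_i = 0.47*1.07^i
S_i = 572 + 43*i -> [572, 615, 658, 701, 744]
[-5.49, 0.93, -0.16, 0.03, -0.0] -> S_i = -5.49*(-0.17)^i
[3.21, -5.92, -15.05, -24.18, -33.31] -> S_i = 3.21 + -9.13*i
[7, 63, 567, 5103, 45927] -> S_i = 7*9^i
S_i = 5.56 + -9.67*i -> [5.56, -4.11, -13.78, -23.45, -33.12]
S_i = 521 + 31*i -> [521, 552, 583, 614, 645]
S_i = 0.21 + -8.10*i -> [0.21, -7.89, -15.99, -24.09, -32.19]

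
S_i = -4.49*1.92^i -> [-4.49, -8.62, -16.55, -31.78, -61.02]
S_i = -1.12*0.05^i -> [-1.12, -0.06, -0.0, -0.0, -0.0]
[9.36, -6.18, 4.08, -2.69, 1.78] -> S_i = 9.36*(-0.66)^i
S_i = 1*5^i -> [1, 5, 25, 125, 625]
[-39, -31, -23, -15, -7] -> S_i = -39 + 8*i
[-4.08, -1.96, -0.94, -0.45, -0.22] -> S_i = -4.08*0.48^i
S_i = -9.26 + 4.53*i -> [-9.26, -4.73, -0.2, 4.33, 8.86]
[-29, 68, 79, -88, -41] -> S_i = Random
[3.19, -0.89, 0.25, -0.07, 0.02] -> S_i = 3.19*(-0.28)^i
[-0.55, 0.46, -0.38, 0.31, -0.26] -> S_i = -0.55*(-0.83)^i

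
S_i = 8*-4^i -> [8, -32, 128, -512, 2048]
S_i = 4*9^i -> [4, 36, 324, 2916, 26244]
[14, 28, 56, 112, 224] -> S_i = 14*2^i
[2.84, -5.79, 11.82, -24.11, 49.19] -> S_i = 2.84*(-2.04)^i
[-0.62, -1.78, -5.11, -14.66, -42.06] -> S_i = -0.62*2.87^i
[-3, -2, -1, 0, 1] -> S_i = -3 + 1*i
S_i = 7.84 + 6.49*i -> [7.84, 14.33, 20.82, 27.31, 33.8]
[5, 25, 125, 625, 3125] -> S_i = 5*5^i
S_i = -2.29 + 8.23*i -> [-2.29, 5.94, 14.17, 22.4, 30.63]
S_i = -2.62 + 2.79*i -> [-2.62, 0.17, 2.96, 5.75, 8.54]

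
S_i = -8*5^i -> [-8, -40, -200, -1000, -5000]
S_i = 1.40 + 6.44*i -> [1.4, 7.84, 14.28, 20.72, 27.16]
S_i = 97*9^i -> [97, 873, 7857, 70713, 636417]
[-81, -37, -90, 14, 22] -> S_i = Random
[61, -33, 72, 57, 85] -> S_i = Random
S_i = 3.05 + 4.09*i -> [3.05, 7.14, 11.23, 15.32, 19.41]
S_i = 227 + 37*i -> [227, 264, 301, 338, 375]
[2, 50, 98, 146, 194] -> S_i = 2 + 48*i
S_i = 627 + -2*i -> [627, 625, 623, 621, 619]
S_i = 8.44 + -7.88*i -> [8.44, 0.56, -7.32, -15.2, -23.08]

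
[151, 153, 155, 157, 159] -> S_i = 151 + 2*i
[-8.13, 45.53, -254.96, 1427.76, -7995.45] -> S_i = -8.13*(-5.60)^i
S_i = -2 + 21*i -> [-2, 19, 40, 61, 82]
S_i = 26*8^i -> [26, 208, 1664, 13312, 106496]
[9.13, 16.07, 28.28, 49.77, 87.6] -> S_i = 9.13*1.76^i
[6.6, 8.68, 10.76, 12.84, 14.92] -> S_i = 6.60 + 2.08*i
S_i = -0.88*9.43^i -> [-0.88, -8.3, -78.25, -737.93, -6958.72]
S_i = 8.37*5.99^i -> [8.37, 50.14, 300.32, 1798.9, 10775.38]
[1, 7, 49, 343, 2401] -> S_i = 1*7^i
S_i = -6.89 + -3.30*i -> [-6.89, -10.19, -13.49, -16.79, -20.09]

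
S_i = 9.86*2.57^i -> [9.86, 25.34, 65.12, 167.37, 430.14]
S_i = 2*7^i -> [2, 14, 98, 686, 4802]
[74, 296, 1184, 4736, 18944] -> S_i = 74*4^i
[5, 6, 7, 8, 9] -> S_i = 5 + 1*i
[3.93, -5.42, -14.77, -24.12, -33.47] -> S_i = 3.93 + -9.35*i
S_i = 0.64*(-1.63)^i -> [0.64, -1.04, 1.7, -2.77, 4.52]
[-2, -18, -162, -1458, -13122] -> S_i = -2*9^i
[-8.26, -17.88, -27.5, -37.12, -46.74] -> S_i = -8.26 + -9.62*i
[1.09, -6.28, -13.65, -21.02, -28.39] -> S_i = 1.09 + -7.37*i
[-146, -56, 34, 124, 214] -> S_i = -146 + 90*i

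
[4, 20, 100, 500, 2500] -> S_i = 4*5^i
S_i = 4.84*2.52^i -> [4.84, 12.2, 30.74, 77.45, 195.19]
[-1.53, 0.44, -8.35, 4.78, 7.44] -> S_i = Random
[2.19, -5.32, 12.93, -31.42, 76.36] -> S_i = 2.19*(-2.43)^i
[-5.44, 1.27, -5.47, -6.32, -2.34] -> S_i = Random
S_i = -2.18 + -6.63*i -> [-2.18, -8.81, -15.44, -22.07, -28.7]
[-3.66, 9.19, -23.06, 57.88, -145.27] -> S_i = -3.66*(-2.51)^i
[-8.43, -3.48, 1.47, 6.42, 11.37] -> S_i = -8.43 + 4.95*i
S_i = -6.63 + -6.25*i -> [-6.63, -12.88, -19.13, -25.38, -31.63]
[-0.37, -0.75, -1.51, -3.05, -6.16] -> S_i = -0.37*2.02^i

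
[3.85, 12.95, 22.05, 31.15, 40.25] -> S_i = 3.85 + 9.10*i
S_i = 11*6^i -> [11, 66, 396, 2376, 14256]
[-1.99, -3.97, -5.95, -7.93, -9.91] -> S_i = -1.99 + -1.98*i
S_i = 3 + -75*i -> [3, -72, -147, -222, -297]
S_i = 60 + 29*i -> [60, 89, 118, 147, 176]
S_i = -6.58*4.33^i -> [-6.58, -28.49, -123.37, -534.18, -2313.01]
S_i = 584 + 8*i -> [584, 592, 600, 608, 616]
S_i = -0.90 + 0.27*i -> [-0.9, -0.63, -0.36, -0.09, 0.18]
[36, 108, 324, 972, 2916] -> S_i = 36*3^i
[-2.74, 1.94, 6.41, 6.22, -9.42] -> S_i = Random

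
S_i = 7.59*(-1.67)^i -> [7.59, -12.68, 21.17, -35.35, 59.03]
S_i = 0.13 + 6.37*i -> [0.13, 6.5, 12.87, 19.24, 25.61]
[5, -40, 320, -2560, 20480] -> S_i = 5*-8^i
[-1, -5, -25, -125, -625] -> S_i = -1*5^i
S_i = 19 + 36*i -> [19, 55, 91, 127, 163]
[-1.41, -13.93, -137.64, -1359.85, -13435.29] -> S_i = -1.41*9.88^i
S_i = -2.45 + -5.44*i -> [-2.45, -7.89, -13.33, -18.77, -24.21]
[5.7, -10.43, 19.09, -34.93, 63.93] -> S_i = 5.70*(-1.83)^i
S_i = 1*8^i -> [1, 8, 64, 512, 4096]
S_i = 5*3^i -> [5, 15, 45, 135, 405]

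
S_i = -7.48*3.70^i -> [-7.48, -27.68, -102.4, -378.88, -1401.87]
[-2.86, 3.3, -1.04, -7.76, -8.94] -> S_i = Random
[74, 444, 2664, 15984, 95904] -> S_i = 74*6^i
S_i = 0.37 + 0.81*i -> [0.37, 1.18, 1.99, 2.8, 3.61]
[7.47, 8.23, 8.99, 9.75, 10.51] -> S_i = 7.47 + 0.76*i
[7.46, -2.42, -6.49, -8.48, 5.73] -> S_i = Random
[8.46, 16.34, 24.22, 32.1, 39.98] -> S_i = 8.46 + 7.88*i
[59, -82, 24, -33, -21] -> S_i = Random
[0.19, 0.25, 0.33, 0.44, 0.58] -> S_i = 0.19*1.32^i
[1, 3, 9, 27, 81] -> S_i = 1*3^i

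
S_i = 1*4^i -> [1, 4, 16, 64, 256]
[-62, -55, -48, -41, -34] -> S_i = -62 + 7*i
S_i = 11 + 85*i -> [11, 96, 181, 266, 351]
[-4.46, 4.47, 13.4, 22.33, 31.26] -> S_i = -4.46 + 8.93*i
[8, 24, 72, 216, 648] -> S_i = 8*3^i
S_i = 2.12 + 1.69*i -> [2.12, 3.81, 5.5, 7.19, 8.88]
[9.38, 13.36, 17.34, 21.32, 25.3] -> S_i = 9.38 + 3.98*i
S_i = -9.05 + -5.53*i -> [-9.05, -14.58, -20.11, -25.64, -31.17]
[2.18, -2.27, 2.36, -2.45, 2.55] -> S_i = 2.18*(-1.04)^i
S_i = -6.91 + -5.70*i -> [-6.91, -12.61, -18.31, -24.01, -29.71]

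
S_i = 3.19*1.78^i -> [3.19, 5.68, 10.11, 17.99, 32.02]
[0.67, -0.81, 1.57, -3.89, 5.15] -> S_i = Random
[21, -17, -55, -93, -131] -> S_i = 21 + -38*i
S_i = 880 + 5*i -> [880, 885, 890, 895, 900]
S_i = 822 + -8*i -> [822, 814, 806, 798, 790]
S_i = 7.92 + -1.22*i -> [7.92, 6.7, 5.48, 4.26, 3.04]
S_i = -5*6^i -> [-5, -30, -180, -1080, -6480]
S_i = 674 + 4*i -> [674, 678, 682, 686, 690]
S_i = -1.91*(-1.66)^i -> [-1.91, 3.17, -5.26, 8.74, -14.5]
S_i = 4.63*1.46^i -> [4.63, 6.76, 9.87, 14.41, 21.04]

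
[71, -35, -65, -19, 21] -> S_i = Random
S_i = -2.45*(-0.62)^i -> [-2.45, 1.52, -0.94, 0.58, -0.36]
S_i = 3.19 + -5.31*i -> [3.19, -2.12, -7.43, -12.74, -18.05]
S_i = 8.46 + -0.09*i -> [8.46, 8.37, 8.28, 8.19, 8.1]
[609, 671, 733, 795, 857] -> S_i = 609 + 62*i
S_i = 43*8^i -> [43, 344, 2752, 22016, 176128]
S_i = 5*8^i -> [5, 40, 320, 2560, 20480]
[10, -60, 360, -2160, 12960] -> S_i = 10*-6^i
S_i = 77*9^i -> [77, 693, 6237, 56133, 505197]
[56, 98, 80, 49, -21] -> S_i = Random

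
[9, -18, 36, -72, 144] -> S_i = 9*-2^i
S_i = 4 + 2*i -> [4, 6, 8, 10, 12]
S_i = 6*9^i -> [6, 54, 486, 4374, 39366]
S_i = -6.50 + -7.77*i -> [-6.5, -14.27, -22.04, -29.81, -37.58]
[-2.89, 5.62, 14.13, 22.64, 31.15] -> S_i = -2.89 + 8.51*i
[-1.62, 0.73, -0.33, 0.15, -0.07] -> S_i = -1.62*(-0.45)^i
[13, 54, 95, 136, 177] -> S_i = 13 + 41*i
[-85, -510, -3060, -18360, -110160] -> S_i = -85*6^i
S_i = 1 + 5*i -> [1, 6, 11, 16, 21]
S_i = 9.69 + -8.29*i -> [9.69, 1.4, -6.89, -15.18, -23.47]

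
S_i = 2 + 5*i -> [2, 7, 12, 17, 22]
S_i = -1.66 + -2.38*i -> [-1.66, -4.04, -6.42, -8.8, -11.18]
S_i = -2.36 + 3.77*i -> [-2.36, 1.41, 5.18, 8.95, 12.72]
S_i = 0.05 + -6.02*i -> [0.05, -5.97, -11.99, -18.01, -24.03]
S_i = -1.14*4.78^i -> [-1.14, -5.45, -26.05, -124.51, -595.14]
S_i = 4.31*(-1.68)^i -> [4.31, -7.24, 12.16, -20.44, 34.33]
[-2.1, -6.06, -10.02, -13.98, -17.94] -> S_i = -2.10 + -3.96*i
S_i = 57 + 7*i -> [57, 64, 71, 78, 85]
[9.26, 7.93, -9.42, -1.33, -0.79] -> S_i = Random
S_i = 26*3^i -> [26, 78, 234, 702, 2106]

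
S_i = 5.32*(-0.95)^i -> [5.32, -5.05, 4.8, -4.56, 4.33]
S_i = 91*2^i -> [91, 182, 364, 728, 1456]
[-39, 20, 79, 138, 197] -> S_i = -39 + 59*i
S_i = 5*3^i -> [5, 15, 45, 135, 405]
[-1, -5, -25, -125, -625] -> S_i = -1*5^i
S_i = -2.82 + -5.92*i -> [-2.82, -8.74, -14.66, -20.58, -26.5]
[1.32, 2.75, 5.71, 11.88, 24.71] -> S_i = 1.32*2.08^i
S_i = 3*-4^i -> [3, -12, 48, -192, 768]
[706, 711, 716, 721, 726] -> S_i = 706 + 5*i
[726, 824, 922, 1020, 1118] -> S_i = 726 + 98*i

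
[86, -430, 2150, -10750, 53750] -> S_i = 86*-5^i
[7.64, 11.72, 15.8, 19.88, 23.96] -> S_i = 7.64 + 4.08*i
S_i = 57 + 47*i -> [57, 104, 151, 198, 245]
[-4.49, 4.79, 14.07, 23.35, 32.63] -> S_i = -4.49 + 9.28*i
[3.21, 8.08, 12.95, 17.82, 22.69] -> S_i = 3.21 + 4.87*i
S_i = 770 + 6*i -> [770, 776, 782, 788, 794]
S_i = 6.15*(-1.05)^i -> [6.15, -6.46, 6.78, -7.12, 7.48]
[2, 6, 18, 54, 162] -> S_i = 2*3^i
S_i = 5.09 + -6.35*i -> [5.09, -1.26, -7.61, -13.96, -20.31]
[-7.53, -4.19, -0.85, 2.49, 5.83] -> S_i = -7.53 + 3.34*i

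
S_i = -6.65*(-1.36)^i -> [-6.65, 9.04, -12.3, 16.73, -22.75]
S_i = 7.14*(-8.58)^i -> [7.14, -61.26, 525.62, -4509.83, 38694.33]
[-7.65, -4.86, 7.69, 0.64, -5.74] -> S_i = Random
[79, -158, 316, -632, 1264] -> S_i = 79*-2^i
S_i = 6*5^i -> [6, 30, 150, 750, 3750]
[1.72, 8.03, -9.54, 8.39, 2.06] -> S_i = Random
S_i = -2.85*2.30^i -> [-2.85, -6.56, -15.08, -34.68, -79.75]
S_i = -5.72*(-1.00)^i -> [-5.72, 5.72, -5.72, 5.72, -5.72]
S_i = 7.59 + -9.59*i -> [7.59, -2.0, -11.59, -21.18, -30.77]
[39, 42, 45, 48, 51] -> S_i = 39 + 3*i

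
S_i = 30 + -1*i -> [30, 29, 28, 27, 26]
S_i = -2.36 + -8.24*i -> [-2.36, -10.6, -18.84, -27.08, -35.32]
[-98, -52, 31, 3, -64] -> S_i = Random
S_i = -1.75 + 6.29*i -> [-1.75, 4.54, 10.83, 17.12, 23.41]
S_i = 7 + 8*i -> [7, 15, 23, 31, 39]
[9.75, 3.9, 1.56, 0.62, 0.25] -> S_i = 9.75*0.40^i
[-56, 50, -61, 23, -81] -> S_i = Random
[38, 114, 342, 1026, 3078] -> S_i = 38*3^i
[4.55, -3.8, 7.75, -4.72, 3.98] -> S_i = Random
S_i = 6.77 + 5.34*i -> [6.77, 12.11, 17.45, 22.79, 28.13]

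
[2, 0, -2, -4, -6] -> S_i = 2 + -2*i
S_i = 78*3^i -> [78, 234, 702, 2106, 6318]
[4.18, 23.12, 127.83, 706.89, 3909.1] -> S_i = 4.18*5.53^i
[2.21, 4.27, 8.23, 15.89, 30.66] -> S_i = 2.21*1.93^i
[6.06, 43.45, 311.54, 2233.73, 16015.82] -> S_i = 6.06*7.17^i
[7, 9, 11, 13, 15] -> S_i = 7 + 2*i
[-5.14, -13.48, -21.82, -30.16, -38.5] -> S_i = -5.14 + -8.34*i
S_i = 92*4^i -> [92, 368, 1472, 5888, 23552]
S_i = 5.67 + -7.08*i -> [5.67, -1.41, -8.49, -15.57, -22.65]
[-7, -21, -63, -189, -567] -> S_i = -7*3^i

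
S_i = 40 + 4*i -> [40, 44, 48, 52, 56]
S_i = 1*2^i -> [1, 2, 4, 8, 16]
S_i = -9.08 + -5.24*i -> [-9.08, -14.32, -19.56, -24.8, -30.04]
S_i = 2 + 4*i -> [2, 6, 10, 14, 18]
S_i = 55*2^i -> [55, 110, 220, 440, 880]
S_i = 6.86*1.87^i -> [6.86, 12.83, 23.99, 44.86, 83.89]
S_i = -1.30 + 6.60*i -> [-1.3, 5.3, 11.9, 18.5, 25.1]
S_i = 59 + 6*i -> [59, 65, 71, 77, 83]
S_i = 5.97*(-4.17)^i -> [5.97, -24.89, 103.81, -432.89, 1805.17]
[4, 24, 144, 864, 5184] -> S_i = 4*6^i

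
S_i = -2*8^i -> [-2, -16, -128, -1024, -8192]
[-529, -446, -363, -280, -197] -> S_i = -529 + 83*i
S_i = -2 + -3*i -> [-2, -5, -8, -11, -14]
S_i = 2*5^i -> [2, 10, 50, 250, 1250]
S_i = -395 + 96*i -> [-395, -299, -203, -107, -11]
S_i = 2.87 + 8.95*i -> [2.87, 11.82, 20.77, 29.72, 38.67]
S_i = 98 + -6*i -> [98, 92, 86, 80, 74]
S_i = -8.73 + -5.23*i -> [-8.73, -13.96, -19.19, -24.42, -29.65]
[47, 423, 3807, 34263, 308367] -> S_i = 47*9^i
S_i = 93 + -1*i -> [93, 92, 91, 90, 89]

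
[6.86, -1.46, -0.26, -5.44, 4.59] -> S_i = Random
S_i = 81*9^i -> [81, 729, 6561, 59049, 531441]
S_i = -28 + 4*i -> [-28, -24, -20, -16, -12]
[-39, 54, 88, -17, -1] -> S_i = Random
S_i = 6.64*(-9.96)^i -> [6.64, -66.13, 658.7, -6560.64, 65343.96]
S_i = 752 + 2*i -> [752, 754, 756, 758, 760]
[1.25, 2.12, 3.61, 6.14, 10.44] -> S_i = 1.25*1.70^i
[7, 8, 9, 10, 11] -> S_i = 7 + 1*i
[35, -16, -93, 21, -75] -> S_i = Random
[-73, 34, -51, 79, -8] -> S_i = Random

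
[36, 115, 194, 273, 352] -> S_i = 36 + 79*i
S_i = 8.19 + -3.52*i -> [8.19, 4.67, 1.15, -2.37, -5.89]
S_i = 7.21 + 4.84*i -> [7.21, 12.05, 16.89, 21.73, 26.57]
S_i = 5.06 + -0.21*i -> [5.06, 4.85, 4.64, 4.43, 4.22]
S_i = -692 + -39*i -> [-692, -731, -770, -809, -848]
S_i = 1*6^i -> [1, 6, 36, 216, 1296]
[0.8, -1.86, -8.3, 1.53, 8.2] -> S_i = Random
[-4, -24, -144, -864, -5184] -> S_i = -4*6^i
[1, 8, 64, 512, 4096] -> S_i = 1*8^i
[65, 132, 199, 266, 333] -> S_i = 65 + 67*i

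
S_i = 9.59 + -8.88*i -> [9.59, 0.71, -8.17, -17.05, -25.93]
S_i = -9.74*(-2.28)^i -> [-9.74, 22.21, -50.63, 115.44, -263.21]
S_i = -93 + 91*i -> [-93, -2, 89, 180, 271]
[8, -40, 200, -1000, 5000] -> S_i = 8*-5^i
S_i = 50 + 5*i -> [50, 55, 60, 65, 70]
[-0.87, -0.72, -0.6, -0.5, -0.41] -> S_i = -0.87*0.83^i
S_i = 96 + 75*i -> [96, 171, 246, 321, 396]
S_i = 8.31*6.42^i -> [8.31, 53.35, 342.51, 2198.9, 14116.96]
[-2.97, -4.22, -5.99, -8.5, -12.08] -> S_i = -2.97*1.42^i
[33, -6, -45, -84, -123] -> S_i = 33 + -39*i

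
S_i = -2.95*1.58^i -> [-2.95, -4.66, -7.36, -11.64, -18.38]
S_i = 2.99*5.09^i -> [2.99, 15.22, 77.47, 394.3, 2006.98]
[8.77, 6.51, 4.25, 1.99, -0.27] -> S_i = 8.77 + -2.26*i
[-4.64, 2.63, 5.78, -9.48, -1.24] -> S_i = Random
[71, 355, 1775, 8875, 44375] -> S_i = 71*5^i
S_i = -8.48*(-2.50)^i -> [-8.48, 21.2, -53.0, 132.5, -331.25]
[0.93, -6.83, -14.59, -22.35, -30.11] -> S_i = 0.93 + -7.76*i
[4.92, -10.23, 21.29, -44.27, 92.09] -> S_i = 4.92*(-2.08)^i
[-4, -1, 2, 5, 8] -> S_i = -4 + 3*i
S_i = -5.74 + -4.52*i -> [-5.74, -10.26, -14.78, -19.3, -23.82]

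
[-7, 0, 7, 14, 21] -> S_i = -7 + 7*i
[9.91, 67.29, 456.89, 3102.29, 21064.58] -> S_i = 9.91*6.79^i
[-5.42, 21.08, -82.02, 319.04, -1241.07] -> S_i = -5.42*(-3.89)^i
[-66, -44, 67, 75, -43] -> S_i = Random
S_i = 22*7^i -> [22, 154, 1078, 7546, 52822]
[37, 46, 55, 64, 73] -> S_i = 37 + 9*i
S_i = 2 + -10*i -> [2, -8, -18, -28, -38]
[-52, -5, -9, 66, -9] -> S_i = Random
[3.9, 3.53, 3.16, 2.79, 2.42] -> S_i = 3.90 + -0.37*i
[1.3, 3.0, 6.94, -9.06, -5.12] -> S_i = Random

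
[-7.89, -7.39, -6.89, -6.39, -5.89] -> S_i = -7.89 + 0.50*i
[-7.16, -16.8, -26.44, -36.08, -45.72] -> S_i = -7.16 + -9.64*i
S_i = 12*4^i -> [12, 48, 192, 768, 3072]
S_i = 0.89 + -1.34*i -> [0.89, -0.45, -1.79, -3.13, -4.47]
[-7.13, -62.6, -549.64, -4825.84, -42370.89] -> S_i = -7.13*8.78^i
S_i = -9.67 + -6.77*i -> [-9.67, -16.44, -23.21, -29.98, -36.75]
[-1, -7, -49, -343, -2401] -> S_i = -1*7^i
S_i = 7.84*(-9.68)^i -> [7.84, -75.89, 734.63, -7111.19, 68836.3]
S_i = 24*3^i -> [24, 72, 216, 648, 1944]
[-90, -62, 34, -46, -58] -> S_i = Random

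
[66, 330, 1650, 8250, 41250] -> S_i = 66*5^i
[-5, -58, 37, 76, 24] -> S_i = Random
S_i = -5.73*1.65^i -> [-5.73, -9.45, -15.6, -25.74, -42.47]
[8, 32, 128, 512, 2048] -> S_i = 8*4^i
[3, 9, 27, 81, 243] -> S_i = 3*3^i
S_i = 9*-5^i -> [9, -45, 225, -1125, 5625]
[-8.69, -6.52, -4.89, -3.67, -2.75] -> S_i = -8.69*0.75^i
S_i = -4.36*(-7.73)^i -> [-4.36, 33.7, -260.52, 2013.84, -15566.98]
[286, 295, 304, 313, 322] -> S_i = 286 + 9*i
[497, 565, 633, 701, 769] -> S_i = 497 + 68*i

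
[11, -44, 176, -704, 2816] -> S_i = 11*-4^i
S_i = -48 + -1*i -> [-48, -49, -50, -51, -52]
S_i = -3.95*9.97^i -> [-3.95, -39.38, -392.63, -3914.56, -39028.13]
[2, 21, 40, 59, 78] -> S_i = 2 + 19*i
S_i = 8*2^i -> [8, 16, 32, 64, 128]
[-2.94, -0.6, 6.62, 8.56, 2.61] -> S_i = Random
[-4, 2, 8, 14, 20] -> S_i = -4 + 6*i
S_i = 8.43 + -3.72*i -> [8.43, 4.71, 0.99, -2.73, -6.45]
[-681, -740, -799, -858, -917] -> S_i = -681 + -59*i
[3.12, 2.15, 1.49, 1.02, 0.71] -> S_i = 3.12*0.69^i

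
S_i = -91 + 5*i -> [-91, -86, -81, -76, -71]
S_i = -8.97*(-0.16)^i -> [-8.97, 1.44, -0.23, 0.04, -0.01]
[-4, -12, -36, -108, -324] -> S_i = -4*3^i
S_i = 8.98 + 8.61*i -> [8.98, 17.59, 26.2, 34.81, 43.42]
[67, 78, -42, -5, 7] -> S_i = Random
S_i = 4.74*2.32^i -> [4.74, 11.0, 25.51, 59.19, 137.32]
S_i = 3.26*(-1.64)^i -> [3.26, -5.35, 8.77, -14.38, 23.58]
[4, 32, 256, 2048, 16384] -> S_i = 4*8^i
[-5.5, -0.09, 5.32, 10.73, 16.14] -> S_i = -5.50 + 5.41*i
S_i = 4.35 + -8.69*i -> [4.35, -4.34, -13.03, -21.72, -30.41]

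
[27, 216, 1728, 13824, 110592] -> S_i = 27*8^i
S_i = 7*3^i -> [7, 21, 63, 189, 567]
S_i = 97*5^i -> [97, 485, 2425, 12125, 60625]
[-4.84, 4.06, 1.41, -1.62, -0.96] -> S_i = Random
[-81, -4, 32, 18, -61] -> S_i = Random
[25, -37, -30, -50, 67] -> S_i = Random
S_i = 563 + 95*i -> [563, 658, 753, 848, 943]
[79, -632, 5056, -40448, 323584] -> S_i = 79*-8^i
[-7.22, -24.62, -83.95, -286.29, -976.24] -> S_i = -7.22*3.41^i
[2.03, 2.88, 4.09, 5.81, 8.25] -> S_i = 2.03*1.42^i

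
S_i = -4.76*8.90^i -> [-4.76, -42.36, -377.04, -3355.65, -29865.31]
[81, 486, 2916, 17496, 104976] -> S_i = 81*6^i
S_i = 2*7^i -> [2, 14, 98, 686, 4802]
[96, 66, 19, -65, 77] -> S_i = Random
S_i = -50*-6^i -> [-50, 300, -1800, 10800, -64800]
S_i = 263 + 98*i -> [263, 361, 459, 557, 655]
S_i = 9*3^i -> [9, 27, 81, 243, 729]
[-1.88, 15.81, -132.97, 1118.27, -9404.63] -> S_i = -1.88*(-8.41)^i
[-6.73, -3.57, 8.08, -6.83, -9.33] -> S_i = Random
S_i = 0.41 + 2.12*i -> [0.41, 2.53, 4.65, 6.77, 8.89]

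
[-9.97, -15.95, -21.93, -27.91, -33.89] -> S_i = -9.97 + -5.98*i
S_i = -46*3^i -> [-46, -138, -414, -1242, -3726]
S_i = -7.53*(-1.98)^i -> [-7.53, 14.91, -29.52, 58.45, -115.73]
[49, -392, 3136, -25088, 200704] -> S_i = 49*-8^i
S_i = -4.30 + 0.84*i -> [-4.3, -3.46, -2.62, -1.78, -0.94]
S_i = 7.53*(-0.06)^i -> [7.53, -0.45, 0.03, -0.0, 0.0]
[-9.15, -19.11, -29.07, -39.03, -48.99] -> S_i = -9.15 + -9.96*i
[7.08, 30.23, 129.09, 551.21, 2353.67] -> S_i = 7.08*4.27^i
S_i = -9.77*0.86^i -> [-9.77, -8.4, -7.23, -6.21, -5.34]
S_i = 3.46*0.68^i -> [3.46, 2.35, 1.6, 1.09, 0.74]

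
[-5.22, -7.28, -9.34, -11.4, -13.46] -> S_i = -5.22 + -2.06*i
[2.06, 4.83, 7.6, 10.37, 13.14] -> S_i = 2.06 + 2.77*i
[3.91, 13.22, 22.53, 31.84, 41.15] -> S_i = 3.91 + 9.31*i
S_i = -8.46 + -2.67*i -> [-8.46, -11.13, -13.8, -16.47, -19.14]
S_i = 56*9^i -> [56, 504, 4536, 40824, 367416]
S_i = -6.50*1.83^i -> [-6.5, -11.9, -21.77, -39.84, -72.9]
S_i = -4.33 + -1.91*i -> [-4.33, -6.24, -8.15, -10.06, -11.97]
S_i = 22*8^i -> [22, 176, 1408, 11264, 90112]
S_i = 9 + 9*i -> [9, 18, 27, 36, 45]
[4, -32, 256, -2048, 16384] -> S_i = 4*-8^i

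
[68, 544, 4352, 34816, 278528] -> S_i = 68*8^i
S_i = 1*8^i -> [1, 8, 64, 512, 4096]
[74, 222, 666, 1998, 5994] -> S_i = 74*3^i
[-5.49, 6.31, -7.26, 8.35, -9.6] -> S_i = -5.49*(-1.15)^i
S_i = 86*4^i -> [86, 344, 1376, 5504, 22016]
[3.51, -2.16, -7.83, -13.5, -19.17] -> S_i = 3.51 + -5.67*i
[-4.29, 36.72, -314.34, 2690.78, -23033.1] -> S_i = -4.29*(-8.56)^i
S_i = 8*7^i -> [8, 56, 392, 2744, 19208]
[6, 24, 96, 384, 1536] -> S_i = 6*4^i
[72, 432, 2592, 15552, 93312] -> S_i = 72*6^i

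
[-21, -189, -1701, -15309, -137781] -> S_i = -21*9^i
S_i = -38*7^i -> [-38, -266, -1862, -13034, -91238]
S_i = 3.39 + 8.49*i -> [3.39, 11.88, 20.37, 28.86, 37.35]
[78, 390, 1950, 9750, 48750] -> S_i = 78*5^i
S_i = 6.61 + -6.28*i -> [6.61, 0.33, -5.95, -12.23, -18.51]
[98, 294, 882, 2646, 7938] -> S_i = 98*3^i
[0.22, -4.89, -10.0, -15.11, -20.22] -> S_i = 0.22 + -5.11*i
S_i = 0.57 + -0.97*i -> [0.57, -0.4, -1.37, -2.34, -3.31]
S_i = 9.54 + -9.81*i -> [9.54, -0.27, -10.08, -19.89, -29.7]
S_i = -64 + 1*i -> [-64, -63, -62, -61, -60]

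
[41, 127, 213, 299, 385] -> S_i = 41 + 86*i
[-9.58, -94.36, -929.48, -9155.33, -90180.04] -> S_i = -9.58*9.85^i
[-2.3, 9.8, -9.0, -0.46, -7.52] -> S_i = Random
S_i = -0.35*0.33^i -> [-0.35, -0.12, -0.04, -0.01, -0.0]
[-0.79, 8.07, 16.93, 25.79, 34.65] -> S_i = -0.79 + 8.86*i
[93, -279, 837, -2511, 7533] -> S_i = 93*-3^i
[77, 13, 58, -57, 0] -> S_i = Random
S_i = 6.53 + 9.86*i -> [6.53, 16.39, 26.25, 36.11, 45.97]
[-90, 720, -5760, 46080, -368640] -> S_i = -90*-8^i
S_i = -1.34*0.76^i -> [-1.34, -1.02, -0.77, -0.59, -0.45]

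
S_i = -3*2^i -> [-3, -6, -12, -24, -48]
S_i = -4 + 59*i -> [-4, 55, 114, 173, 232]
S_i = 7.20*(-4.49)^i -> [7.2, -32.33, 145.15, -651.74, 2926.29]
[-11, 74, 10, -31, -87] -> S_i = Random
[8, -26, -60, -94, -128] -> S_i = 8 + -34*i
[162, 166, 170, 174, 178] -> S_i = 162 + 4*i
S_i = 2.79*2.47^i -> [2.79, 6.89, 17.02, 42.04, 103.85]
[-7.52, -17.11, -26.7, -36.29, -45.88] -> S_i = -7.52 + -9.59*i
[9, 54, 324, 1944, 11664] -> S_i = 9*6^i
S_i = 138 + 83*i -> [138, 221, 304, 387, 470]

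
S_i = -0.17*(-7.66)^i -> [-0.17, 1.3, -9.97, 76.41, -585.28]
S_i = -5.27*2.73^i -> [-5.27, -14.39, -39.28, -107.23, -292.73]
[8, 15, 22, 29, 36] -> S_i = 8 + 7*i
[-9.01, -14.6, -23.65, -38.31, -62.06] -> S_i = -9.01*1.62^i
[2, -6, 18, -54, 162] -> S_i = 2*-3^i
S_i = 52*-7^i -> [52, -364, 2548, -17836, 124852]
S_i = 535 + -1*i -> [535, 534, 533, 532, 531]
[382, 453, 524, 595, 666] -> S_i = 382 + 71*i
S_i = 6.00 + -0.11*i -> [6.0, 5.89, 5.78, 5.67, 5.56]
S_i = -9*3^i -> [-9, -27, -81, -243, -729]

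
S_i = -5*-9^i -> [-5, 45, -405, 3645, -32805]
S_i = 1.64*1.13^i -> [1.64, 1.85, 2.09, 2.37, 2.67]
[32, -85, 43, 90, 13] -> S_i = Random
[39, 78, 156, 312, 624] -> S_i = 39*2^i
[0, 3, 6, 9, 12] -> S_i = 0 + 3*i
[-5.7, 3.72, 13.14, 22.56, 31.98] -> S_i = -5.70 + 9.42*i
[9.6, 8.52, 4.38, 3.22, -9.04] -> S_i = Random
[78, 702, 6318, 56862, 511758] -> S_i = 78*9^i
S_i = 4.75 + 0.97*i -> [4.75, 5.72, 6.69, 7.66, 8.63]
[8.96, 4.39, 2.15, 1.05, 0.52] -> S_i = 8.96*0.49^i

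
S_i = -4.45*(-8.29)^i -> [-4.45, 36.89, -305.82, 2535.27, -21017.36]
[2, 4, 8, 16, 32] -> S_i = 2*2^i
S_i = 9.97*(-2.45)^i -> [9.97, -24.43, 59.84, -146.62, 359.22]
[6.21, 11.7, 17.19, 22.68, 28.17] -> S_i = 6.21 + 5.49*i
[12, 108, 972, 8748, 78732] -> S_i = 12*9^i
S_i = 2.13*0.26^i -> [2.13, 0.55, 0.14, 0.04, 0.01]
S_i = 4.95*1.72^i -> [4.95, 8.51, 14.64, 25.19, 43.32]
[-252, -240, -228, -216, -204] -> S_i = -252 + 12*i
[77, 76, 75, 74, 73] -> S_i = 77 + -1*i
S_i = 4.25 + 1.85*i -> [4.25, 6.1, 7.95, 9.8, 11.65]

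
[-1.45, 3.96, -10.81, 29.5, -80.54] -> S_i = -1.45*(-2.73)^i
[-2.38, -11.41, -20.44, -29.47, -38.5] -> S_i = -2.38 + -9.03*i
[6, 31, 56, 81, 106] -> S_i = 6 + 25*i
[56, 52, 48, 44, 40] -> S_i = 56 + -4*i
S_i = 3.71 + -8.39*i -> [3.71, -4.68, -13.07, -21.46, -29.85]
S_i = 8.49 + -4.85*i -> [8.49, 3.64, -1.21, -6.06, -10.91]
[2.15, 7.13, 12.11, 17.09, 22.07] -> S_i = 2.15 + 4.98*i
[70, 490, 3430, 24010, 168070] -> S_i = 70*7^i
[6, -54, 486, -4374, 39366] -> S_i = 6*-9^i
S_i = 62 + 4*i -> [62, 66, 70, 74, 78]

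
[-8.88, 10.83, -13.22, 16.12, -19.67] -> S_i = -8.88*(-1.22)^i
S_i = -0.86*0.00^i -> [-0.86, -0.0, -0.0, -0.0, -0.0]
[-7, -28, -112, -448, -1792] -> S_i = -7*4^i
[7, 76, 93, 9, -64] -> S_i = Random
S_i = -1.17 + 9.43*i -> [-1.17, 8.26, 17.69, 27.12, 36.55]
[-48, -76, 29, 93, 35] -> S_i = Random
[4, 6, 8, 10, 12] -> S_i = 4 + 2*i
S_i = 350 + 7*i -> [350, 357, 364, 371, 378]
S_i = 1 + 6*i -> [1, 7, 13, 19, 25]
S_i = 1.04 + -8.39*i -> [1.04, -7.35, -15.74, -24.13, -32.52]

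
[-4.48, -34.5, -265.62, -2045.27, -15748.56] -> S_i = -4.48*7.70^i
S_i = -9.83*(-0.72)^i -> [-9.83, 7.08, -5.1, 3.67, -2.64]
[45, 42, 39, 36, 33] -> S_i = 45 + -3*i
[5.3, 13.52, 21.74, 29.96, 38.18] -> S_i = 5.30 + 8.22*i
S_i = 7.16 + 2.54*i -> [7.16, 9.7, 12.24, 14.78, 17.32]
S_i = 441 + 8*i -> [441, 449, 457, 465, 473]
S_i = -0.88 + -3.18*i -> [-0.88, -4.06, -7.24, -10.42, -13.6]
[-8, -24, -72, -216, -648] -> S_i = -8*3^i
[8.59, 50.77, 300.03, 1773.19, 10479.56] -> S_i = 8.59*5.91^i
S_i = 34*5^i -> [34, 170, 850, 4250, 21250]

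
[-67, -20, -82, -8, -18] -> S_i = Random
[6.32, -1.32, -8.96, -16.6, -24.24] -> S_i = 6.32 + -7.64*i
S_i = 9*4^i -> [9, 36, 144, 576, 2304]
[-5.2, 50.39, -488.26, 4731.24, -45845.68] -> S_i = -5.20*(-9.69)^i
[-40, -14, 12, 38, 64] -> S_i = -40 + 26*i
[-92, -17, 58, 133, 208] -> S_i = -92 + 75*i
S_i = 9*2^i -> [9, 18, 36, 72, 144]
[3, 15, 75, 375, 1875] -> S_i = 3*5^i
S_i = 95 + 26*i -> [95, 121, 147, 173, 199]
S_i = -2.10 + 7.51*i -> [-2.1, 5.41, 12.92, 20.43, 27.94]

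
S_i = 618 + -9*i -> [618, 609, 600, 591, 582]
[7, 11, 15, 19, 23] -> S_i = 7 + 4*i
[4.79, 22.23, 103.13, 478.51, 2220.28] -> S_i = 4.79*4.64^i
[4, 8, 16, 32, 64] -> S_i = 4*2^i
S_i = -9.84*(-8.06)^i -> [-9.84, 79.31, -639.24, 5152.29, -41527.45]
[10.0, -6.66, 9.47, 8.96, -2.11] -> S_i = Random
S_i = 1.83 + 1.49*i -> [1.83, 3.32, 4.81, 6.3, 7.79]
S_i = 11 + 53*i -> [11, 64, 117, 170, 223]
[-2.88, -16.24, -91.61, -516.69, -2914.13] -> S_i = -2.88*5.64^i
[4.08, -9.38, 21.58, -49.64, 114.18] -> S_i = 4.08*(-2.30)^i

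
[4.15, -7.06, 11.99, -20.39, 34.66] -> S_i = 4.15*(-1.70)^i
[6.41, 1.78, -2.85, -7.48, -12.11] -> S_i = 6.41 + -4.63*i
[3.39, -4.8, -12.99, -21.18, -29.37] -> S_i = 3.39 + -8.19*i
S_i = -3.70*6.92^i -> [-3.7, -25.6, -177.18, -1226.08, -8484.5]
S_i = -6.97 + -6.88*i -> [-6.97, -13.85, -20.73, -27.61, -34.49]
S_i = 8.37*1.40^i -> [8.37, 11.72, 16.41, 22.97, 32.15]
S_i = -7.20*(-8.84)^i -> [-7.2, 63.65, -562.65, 4973.81, -43968.49]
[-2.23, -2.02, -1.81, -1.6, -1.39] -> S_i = -2.23 + 0.21*i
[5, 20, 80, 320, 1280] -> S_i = 5*4^i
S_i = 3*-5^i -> [3, -15, 75, -375, 1875]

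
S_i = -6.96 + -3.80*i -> [-6.96, -10.76, -14.56, -18.36, -22.16]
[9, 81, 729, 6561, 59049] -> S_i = 9*9^i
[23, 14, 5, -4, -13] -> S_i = 23 + -9*i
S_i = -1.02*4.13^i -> [-1.02, -4.21, -17.4, -71.85, -296.76]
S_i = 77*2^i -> [77, 154, 308, 616, 1232]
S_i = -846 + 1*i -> [-846, -845, -844, -843, -842]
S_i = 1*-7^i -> [1, -7, 49, -343, 2401]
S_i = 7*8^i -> [7, 56, 448, 3584, 28672]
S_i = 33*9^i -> [33, 297, 2673, 24057, 216513]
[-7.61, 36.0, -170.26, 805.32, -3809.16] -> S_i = -7.61*(-4.73)^i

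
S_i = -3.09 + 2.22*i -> [-3.09, -0.87, 1.35, 3.57, 5.79]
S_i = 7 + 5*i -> [7, 12, 17, 22, 27]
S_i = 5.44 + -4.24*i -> [5.44, 1.2, -3.04, -7.28, -11.52]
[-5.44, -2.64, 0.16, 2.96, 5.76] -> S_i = -5.44 + 2.80*i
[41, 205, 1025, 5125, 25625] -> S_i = 41*5^i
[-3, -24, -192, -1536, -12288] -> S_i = -3*8^i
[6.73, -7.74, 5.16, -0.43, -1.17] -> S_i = Random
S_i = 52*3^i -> [52, 156, 468, 1404, 4212]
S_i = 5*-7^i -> [5, -35, 245, -1715, 12005]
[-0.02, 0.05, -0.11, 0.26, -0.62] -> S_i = -0.02*(-2.36)^i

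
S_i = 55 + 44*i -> [55, 99, 143, 187, 231]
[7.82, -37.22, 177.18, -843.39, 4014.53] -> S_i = 7.82*(-4.76)^i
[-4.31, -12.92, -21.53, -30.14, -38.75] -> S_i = -4.31 + -8.61*i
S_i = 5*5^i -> [5, 25, 125, 625, 3125]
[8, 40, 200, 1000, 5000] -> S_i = 8*5^i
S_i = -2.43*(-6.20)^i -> [-2.43, 15.07, -93.41, 579.14, -3590.65]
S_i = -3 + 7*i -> [-3, 4, 11, 18, 25]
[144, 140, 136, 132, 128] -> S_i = 144 + -4*i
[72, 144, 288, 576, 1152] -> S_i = 72*2^i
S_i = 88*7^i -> [88, 616, 4312, 30184, 211288]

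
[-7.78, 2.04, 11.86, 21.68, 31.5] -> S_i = -7.78 + 9.82*i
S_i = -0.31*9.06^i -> [-0.31, -2.81, -25.45, -230.54, -2088.69]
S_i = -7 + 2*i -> [-7, -5, -3, -1, 1]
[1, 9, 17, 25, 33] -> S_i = 1 + 8*i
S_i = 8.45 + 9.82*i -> [8.45, 18.27, 28.09, 37.91, 47.73]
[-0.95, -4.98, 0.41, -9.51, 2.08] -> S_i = Random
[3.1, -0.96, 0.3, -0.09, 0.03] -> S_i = 3.10*(-0.31)^i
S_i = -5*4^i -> [-5, -20, -80, -320, -1280]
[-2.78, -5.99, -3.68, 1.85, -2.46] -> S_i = Random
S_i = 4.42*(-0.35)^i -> [4.42, -1.55, 0.54, -0.19, 0.07]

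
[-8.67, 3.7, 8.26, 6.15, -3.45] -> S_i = Random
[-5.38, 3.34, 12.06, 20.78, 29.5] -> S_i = -5.38 + 8.72*i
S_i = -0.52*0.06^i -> [-0.52, -0.03, -0.0, -0.0, -0.0]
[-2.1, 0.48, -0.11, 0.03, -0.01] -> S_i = -2.10*(-0.23)^i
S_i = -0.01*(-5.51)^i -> [-0.01, 0.06, -0.3, 1.67, -9.22]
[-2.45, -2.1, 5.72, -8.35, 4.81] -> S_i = Random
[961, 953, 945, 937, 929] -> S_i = 961 + -8*i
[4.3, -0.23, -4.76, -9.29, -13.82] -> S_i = 4.30 + -4.53*i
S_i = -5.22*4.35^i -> [-5.22, -22.71, -98.78, -429.67, -1869.08]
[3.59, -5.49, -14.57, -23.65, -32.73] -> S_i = 3.59 + -9.08*i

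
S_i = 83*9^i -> [83, 747, 6723, 60507, 544563]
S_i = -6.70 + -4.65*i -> [-6.7, -11.35, -16.0, -20.65, -25.3]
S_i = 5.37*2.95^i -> [5.37, 15.84, 46.73, 137.86, 406.69]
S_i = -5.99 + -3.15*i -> [-5.99, -9.14, -12.29, -15.44, -18.59]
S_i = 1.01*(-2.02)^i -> [1.01, -2.04, 4.12, -8.32, 16.82]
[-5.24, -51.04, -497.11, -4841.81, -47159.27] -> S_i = -5.24*9.74^i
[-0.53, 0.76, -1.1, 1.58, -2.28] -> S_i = -0.53*(-1.44)^i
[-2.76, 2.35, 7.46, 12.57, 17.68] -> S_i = -2.76 + 5.11*i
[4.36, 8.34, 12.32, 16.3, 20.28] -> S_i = 4.36 + 3.98*i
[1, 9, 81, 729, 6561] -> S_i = 1*9^i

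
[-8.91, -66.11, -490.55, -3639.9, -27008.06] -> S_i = -8.91*7.42^i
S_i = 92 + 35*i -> [92, 127, 162, 197, 232]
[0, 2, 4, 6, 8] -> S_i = 0 + 2*i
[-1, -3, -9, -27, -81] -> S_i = -1*3^i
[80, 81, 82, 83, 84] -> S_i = 80 + 1*i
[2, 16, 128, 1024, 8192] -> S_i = 2*8^i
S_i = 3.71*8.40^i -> [3.71, 31.16, 261.78, 2198.93, 18471.03]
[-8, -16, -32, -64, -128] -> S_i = -8*2^i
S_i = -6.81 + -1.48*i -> [-6.81, -8.29, -9.77, -11.25, -12.73]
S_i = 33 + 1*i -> [33, 34, 35, 36, 37]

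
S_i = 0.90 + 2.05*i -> [0.9, 2.95, 5.0, 7.05, 9.1]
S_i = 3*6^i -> [3, 18, 108, 648, 3888]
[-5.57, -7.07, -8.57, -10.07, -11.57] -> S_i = -5.57 + -1.50*i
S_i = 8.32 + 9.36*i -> [8.32, 17.68, 27.04, 36.4, 45.76]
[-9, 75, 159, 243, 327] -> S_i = -9 + 84*i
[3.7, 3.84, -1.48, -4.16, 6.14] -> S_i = Random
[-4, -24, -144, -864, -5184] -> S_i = -4*6^i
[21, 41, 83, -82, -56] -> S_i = Random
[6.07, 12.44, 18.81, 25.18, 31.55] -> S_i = 6.07 + 6.37*i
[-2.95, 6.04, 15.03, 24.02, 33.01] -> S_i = -2.95 + 8.99*i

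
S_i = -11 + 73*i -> [-11, 62, 135, 208, 281]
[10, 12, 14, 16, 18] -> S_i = 10 + 2*i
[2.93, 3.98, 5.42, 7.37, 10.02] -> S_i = 2.93*1.36^i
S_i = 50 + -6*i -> [50, 44, 38, 32, 26]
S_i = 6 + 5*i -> [6, 11, 16, 21, 26]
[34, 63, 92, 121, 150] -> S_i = 34 + 29*i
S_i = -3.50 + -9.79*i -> [-3.5, -13.29, -23.08, -32.87, -42.66]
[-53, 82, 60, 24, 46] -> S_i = Random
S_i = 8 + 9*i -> [8, 17, 26, 35, 44]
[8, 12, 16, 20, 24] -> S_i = 8 + 4*i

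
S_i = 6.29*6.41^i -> [6.29, 40.32, 258.44, 1656.63, 10618.98]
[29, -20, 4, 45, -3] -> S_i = Random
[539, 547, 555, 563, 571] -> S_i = 539 + 8*i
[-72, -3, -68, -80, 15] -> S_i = Random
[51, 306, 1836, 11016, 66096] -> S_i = 51*6^i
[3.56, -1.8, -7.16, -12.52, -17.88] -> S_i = 3.56 + -5.36*i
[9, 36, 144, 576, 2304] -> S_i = 9*4^i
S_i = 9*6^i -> [9, 54, 324, 1944, 11664]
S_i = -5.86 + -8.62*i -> [-5.86, -14.48, -23.1, -31.72, -40.34]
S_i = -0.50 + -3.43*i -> [-0.5, -3.93, -7.36, -10.79, -14.22]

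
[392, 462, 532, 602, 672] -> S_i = 392 + 70*i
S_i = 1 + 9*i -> [1, 10, 19, 28, 37]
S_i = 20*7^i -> [20, 140, 980, 6860, 48020]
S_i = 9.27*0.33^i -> [9.27, 3.06, 1.01, 0.33, 0.11]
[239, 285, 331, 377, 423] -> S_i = 239 + 46*i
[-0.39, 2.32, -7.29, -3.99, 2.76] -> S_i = Random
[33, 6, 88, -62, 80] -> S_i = Random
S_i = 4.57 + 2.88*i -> [4.57, 7.45, 10.33, 13.21, 16.09]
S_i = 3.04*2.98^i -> [3.04, 9.06, 27.0, 80.45, 239.74]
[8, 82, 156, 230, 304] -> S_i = 8 + 74*i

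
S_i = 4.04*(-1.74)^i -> [4.04, -7.03, 12.23, -21.28, 37.03]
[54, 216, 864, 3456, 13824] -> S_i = 54*4^i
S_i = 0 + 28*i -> [0, 28, 56, 84, 112]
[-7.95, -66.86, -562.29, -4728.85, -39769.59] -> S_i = -7.95*8.41^i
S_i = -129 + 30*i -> [-129, -99, -69, -39, -9]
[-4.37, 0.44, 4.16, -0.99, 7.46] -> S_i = Random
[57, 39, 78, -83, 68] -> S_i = Random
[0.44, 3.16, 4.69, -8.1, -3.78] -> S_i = Random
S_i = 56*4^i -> [56, 224, 896, 3584, 14336]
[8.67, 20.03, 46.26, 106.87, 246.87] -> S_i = 8.67*2.31^i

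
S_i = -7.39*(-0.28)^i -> [-7.39, 2.07, -0.58, 0.16, -0.05]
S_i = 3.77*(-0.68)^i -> [3.77, -2.56, 1.74, -1.19, 0.81]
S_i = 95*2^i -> [95, 190, 380, 760, 1520]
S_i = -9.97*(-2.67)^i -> [-9.97, 26.62, -71.08, 189.77, -506.69]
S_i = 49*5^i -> [49, 245, 1225, 6125, 30625]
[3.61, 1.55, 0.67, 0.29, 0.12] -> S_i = 3.61*0.43^i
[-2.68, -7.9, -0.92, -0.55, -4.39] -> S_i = Random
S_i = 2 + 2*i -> [2, 4, 6, 8, 10]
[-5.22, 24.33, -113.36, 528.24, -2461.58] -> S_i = -5.22*(-4.66)^i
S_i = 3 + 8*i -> [3, 11, 19, 27, 35]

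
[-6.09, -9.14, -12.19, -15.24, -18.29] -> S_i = -6.09 + -3.05*i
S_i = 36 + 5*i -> [36, 41, 46, 51, 56]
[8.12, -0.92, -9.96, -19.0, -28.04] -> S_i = 8.12 + -9.04*i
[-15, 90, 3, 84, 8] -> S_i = Random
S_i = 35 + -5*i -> [35, 30, 25, 20, 15]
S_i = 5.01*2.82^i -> [5.01, 14.13, 39.84, 112.35, 316.84]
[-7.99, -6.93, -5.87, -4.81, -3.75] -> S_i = -7.99 + 1.06*i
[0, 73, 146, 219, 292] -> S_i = 0 + 73*i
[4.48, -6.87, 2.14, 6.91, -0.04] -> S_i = Random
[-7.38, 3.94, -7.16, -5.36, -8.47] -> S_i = Random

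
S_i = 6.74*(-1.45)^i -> [6.74, -9.77, 14.17, -20.55, 29.79]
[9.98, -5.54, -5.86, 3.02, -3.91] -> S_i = Random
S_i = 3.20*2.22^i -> [3.2, 7.1, 15.77, 35.01, 77.73]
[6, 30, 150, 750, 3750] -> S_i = 6*5^i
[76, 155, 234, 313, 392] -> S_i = 76 + 79*i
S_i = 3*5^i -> [3, 15, 75, 375, 1875]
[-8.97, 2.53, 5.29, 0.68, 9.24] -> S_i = Random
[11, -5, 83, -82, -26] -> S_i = Random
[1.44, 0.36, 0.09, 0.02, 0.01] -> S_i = 1.44*0.25^i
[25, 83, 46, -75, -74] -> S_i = Random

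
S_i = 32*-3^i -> [32, -96, 288, -864, 2592]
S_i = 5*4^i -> [5, 20, 80, 320, 1280]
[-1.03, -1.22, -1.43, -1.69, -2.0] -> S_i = -1.03*1.18^i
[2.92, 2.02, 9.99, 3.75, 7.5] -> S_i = Random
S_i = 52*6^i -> [52, 312, 1872, 11232, 67392]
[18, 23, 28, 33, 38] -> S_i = 18 + 5*i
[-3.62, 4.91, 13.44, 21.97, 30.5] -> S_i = -3.62 + 8.53*i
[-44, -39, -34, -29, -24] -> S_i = -44 + 5*i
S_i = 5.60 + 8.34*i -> [5.6, 13.94, 22.28, 30.62, 38.96]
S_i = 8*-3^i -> [8, -24, 72, -216, 648]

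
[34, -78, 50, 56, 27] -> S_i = Random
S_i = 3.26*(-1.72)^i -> [3.26, -5.61, 9.64, -16.59, 28.53]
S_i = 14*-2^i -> [14, -28, 56, -112, 224]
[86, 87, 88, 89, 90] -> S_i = 86 + 1*i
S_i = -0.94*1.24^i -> [-0.94, -1.17, -1.45, -1.79, -2.22]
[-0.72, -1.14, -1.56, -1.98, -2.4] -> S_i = -0.72 + -0.42*i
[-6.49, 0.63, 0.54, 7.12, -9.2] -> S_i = Random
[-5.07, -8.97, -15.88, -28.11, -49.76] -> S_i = -5.07*1.77^i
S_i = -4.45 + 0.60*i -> [-4.45, -3.85, -3.25, -2.65, -2.05]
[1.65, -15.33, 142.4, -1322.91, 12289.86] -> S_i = 1.65*(-9.29)^i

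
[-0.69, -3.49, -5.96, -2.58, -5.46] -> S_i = Random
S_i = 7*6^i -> [7, 42, 252, 1512, 9072]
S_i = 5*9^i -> [5, 45, 405, 3645, 32805]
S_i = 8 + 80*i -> [8, 88, 168, 248, 328]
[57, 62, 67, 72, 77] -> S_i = 57 + 5*i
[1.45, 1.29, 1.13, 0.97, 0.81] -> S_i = 1.45 + -0.16*i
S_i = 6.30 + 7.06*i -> [6.3, 13.36, 20.42, 27.48, 34.54]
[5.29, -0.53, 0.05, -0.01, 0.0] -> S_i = 5.29*(-0.10)^i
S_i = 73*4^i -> [73, 292, 1168, 4672, 18688]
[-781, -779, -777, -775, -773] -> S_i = -781 + 2*i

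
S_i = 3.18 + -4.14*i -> [3.18, -0.96, -5.1, -9.24, -13.38]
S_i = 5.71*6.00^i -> [5.71, 34.26, 205.56, 1233.36, 7400.16]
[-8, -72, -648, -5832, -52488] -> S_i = -8*9^i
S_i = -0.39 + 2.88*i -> [-0.39, 2.49, 5.37, 8.25, 11.13]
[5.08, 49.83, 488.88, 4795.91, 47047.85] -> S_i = 5.08*9.81^i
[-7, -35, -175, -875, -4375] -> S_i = -7*5^i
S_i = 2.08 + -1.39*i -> [2.08, 0.69, -0.7, -2.09, -3.48]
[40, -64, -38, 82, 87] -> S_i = Random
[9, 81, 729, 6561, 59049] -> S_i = 9*9^i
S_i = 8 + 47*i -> [8, 55, 102, 149, 196]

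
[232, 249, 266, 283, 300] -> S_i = 232 + 17*i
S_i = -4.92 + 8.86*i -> [-4.92, 3.94, 12.8, 21.66, 30.52]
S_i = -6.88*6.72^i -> [-6.88, -46.23, -310.69, -2087.84, -14030.25]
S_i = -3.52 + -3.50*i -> [-3.52, -7.02, -10.52, -14.02, -17.52]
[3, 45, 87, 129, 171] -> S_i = 3 + 42*i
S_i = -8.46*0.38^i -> [-8.46, -3.21, -1.22, -0.46, -0.18]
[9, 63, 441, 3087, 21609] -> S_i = 9*7^i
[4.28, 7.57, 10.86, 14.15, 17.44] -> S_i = 4.28 + 3.29*i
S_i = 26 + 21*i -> [26, 47, 68, 89, 110]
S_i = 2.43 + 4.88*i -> [2.43, 7.31, 12.19, 17.07, 21.95]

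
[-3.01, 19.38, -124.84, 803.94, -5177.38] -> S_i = -3.01*(-6.44)^i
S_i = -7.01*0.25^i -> [-7.01, -1.75, -0.44, -0.11, -0.03]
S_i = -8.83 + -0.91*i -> [-8.83, -9.74, -10.65, -11.56, -12.47]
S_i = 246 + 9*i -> [246, 255, 264, 273, 282]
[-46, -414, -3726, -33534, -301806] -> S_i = -46*9^i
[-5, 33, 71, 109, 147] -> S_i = -5 + 38*i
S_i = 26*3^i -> [26, 78, 234, 702, 2106]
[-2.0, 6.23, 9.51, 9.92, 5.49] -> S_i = Random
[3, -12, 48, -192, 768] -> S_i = 3*-4^i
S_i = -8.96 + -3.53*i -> [-8.96, -12.49, -16.02, -19.55, -23.08]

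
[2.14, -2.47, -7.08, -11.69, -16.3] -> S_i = 2.14 + -4.61*i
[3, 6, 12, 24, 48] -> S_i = 3*2^i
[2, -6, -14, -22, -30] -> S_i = 2 + -8*i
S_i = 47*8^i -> [47, 376, 3008, 24064, 192512]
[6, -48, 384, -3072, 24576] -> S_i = 6*-8^i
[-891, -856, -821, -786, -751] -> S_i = -891 + 35*i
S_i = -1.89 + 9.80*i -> [-1.89, 7.91, 17.71, 27.51, 37.31]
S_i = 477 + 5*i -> [477, 482, 487, 492, 497]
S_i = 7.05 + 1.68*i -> [7.05, 8.73, 10.41, 12.09, 13.77]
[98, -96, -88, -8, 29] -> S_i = Random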